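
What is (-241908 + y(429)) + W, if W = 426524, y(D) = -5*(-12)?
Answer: 184676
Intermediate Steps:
y(D) = 60
(-241908 + y(429)) + W = (-241908 + 60) + 426524 = -241848 + 426524 = 184676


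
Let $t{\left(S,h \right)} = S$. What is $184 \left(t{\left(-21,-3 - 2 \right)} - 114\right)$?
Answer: $-24840$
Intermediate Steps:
$184 \left(t{\left(-21,-3 - 2 \right)} - 114\right) = 184 \left(-21 - 114\right) = 184 \left(-135\right) = -24840$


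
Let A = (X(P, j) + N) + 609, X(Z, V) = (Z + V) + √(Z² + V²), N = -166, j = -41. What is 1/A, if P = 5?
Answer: 407/163943 - √1706/163943 ≈ 0.0022306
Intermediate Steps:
X(Z, V) = V + Z + √(V² + Z²) (X(Z, V) = (V + Z) + √(V² + Z²) = V + Z + √(V² + Z²))
A = 407 + √1706 (A = ((-41 + 5 + √((-41)² + 5²)) - 166) + 609 = ((-41 + 5 + √(1681 + 25)) - 166) + 609 = ((-41 + 5 + √1706) - 166) + 609 = ((-36 + √1706) - 166) + 609 = (-202 + √1706) + 609 = 407 + √1706 ≈ 448.30)
1/A = 1/(407 + √1706)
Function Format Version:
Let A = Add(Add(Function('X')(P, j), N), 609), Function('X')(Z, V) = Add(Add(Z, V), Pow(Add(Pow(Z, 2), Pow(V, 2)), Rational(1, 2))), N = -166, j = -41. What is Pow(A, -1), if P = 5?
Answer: Add(Rational(407, 163943), Mul(Rational(-1, 163943), Pow(1706, Rational(1, 2)))) ≈ 0.0022306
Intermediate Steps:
Function('X')(Z, V) = Add(V, Z, Pow(Add(Pow(V, 2), Pow(Z, 2)), Rational(1, 2))) (Function('X')(Z, V) = Add(Add(V, Z), Pow(Add(Pow(V, 2), Pow(Z, 2)), Rational(1, 2))) = Add(V, Z, Pow(Add(Pow(V, 2), Pow(Z, 2)), Rational(1, 2))))
A = Add(407, Pow(1706, Rational(1, 2))) (A = Add(Add(Add(-41, 5, Pow(Add(Pow(-41, 2), Pow(5, 2)), Rational(1, 2))), -166), 609) = Add(Add(Add(-41, 5, Pow(Add(1681, 25), Rational(1, 2))), -166), 609) = Add(Add(Add(-41, 5, Pow(1706, Rational(1, 2))), -166), 609) = Add(Add(Add(-36, Pow(1706, Rational(1, 2))), -166), 609) = Add(Add(-202, Pow(1706, Rational(1, 2))), 609) = Add(407, Pow(1706, Rational(1, 2))) ≈ 448.30)
Pow(A, -1) = Pow(Add(407, Pow(1706, Rational(1, 2))), -1)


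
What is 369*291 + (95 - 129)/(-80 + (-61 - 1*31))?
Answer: 9234611/86 ≈ 1.0738e+5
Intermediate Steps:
369*291 + (95 - 129)/(-80 + (-61 - 1*31)) = 107379 - 34/(-80 + (-61 - 31)) = 107379 - 34/(-80 - 92) = 107379 - 34/(-172) = 107379 - 34*(-1/172) = 107379 + 17/86 = 9234611/86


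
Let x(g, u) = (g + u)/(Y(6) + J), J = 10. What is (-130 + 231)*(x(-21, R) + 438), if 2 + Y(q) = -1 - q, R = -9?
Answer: 41208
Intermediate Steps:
Y(q) = -3 - q (Y(q) = -2 + (-1 - q) = -3 - q)
x(g, u) = g + u (x(g, u) = (g + u)/((-3 - 1*6) + 10) = (g + u)/((-3 - 6) + 10) = (g + u)/(-9 + 10) = (g + u)/1 = (g + u)*1 = g + u)
(-130 + 231)*(x(-21, R) + 438) = (-130 + 231)*((-21 - 9) + 438) = 101*(-30 + 438) = 101*408 = 41208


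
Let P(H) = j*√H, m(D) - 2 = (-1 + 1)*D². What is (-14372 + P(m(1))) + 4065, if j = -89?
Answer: -10307 - 89*√2 ≈ -10433.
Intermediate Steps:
m(D) = 2 (m(D) = 2 + (-1 + 1)*D² = 2 + 0*D² = 2 + 0 = 2)
P(H) = -89*√H
(-14372 + P(m(1))) + 4065 = (-14372 - 89*√2) + 4065 = -10307 - 89*√2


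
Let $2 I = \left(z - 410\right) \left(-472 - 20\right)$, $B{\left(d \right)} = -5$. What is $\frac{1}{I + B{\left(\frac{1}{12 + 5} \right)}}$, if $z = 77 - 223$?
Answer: $\frac{1}{136771} \approx 7.3115 \cdot 10^{-6}$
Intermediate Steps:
$z = -146$ ($z = 77 - 223 = -146$)
$I = 136776$ ($I = \frac{\left(-146 - 410\right) \left(-472 - 20\right)}{2} = \frac{\left(-556\right) \left(-492\right)}{2} = \frac{1}{2} \cdot 273552 = 136776$)
$\frac{1}{I + B{\left(\frac{1}{12 + 5} \right)}} = \frac{1}{136776 - 5} = \frac{1}{136771}$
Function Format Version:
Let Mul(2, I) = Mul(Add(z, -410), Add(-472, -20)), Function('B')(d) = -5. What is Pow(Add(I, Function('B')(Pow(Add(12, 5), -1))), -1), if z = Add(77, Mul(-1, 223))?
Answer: Rational(1, 136771) ≈ 7.3115e-6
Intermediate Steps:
z = -146 (z = Add(77, -223) = -146)
I = 136776 (I = Mul(Rational(1, 2), Mul(Add(-146, -410), Add(-472, -20))) = Mul(Rational(1, 2), Mul(-556, -492)) = Mul(Rational(1, 2), 273552) = 136776)
Pow(Add(I, Function('B')(Pow(Add(12, 5), -1))), -1) = Pow(Add(136776, -5), -1) = Pow(136771, -1) = Rational(1, 136771)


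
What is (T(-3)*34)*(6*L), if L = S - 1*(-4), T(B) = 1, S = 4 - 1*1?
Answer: 1428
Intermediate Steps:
S = 3 (S = 4 - 1 = 3)
L = 7 (L = 3 - 1*(-4) = 3 + 4 = 7)
(T(-3)*34)*(6*L) = (1*34)*(6*7) = 34*42 = 1428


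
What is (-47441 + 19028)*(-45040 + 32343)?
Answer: 360759861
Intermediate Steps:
(-47441 + 19028)*(-45040 + 32343) = -28413*(-12697) = 360759861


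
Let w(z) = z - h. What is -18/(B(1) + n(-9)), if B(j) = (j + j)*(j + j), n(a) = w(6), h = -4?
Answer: -9/7 ≈ -1.2857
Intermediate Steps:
w(z) = 4 + z (w(z) = z - 1*(-4) = z + 4 = 4 + z)
n(a) = 10 (n(a) = 4 + 6 = 10)
B(j) = 4*j² (B(j) = (2*j)*(2*j) = 4*j²)
-18/(B(1) + n(-9)) = -18/(4*1² + 10) = -18/(4*1 + 10) = -18/(4 + 10) = -18/14 = -18*1/14 = -9/7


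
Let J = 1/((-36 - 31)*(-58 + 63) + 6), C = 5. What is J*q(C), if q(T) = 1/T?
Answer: -1/1645 ≈ -0.00060790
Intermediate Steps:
J = -1/329 (J = 1/(-67*5 + 6) = 1/(-335 + 6) = 1/(-329) = -1/329 ≈ -0.0030395)
J*q(C) = -1/329/5 = -1/329*⅕ = -1/1645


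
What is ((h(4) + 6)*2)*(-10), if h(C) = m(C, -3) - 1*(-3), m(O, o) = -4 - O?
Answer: -20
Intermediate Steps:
h(C) = -1 - C (h(C) = (-4 - C) - 1*(-3) = (-4 - C) + 3 = -1 - C)
((h(4) + 6)*2)*(-10) = (((-1 - 1*4) + 6)*2)*(-10) = (((-1 - 4) + 6)*2)*(-10) = ((-5 + 6)*2)*(-10) = (1*2)*(-10) = 2*(-10) = -20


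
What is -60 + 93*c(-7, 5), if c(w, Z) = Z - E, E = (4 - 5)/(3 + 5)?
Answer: 3333/8 ≈ 416.63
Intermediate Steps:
E = -1/8 ≈ -0.12500
c(w, Z) = 1/8 + Z (c(w, Z) = Z - 1*(-1/8) = Z + 1/8 = 1/8 + Z)
-60 + 93*c(-7, 5) = -60 + 93*(1/8 + 5) = -60 + 93*(41/8) = -60 + 3813/8 = 3333/8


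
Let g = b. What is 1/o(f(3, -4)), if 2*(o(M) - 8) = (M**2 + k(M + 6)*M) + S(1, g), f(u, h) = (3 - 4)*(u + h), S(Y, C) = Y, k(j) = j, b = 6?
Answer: 2/25 ≈ 0.080000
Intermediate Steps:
g = 6
f(u, h) = -h - u (f(u, h) = -(h + u) = -h - u)
o(M) = 17/2 + M**2/2 + M*(6 + M)/2 (o(M) = 8 + ((M**2 + (M + 6)*M) + 1)/2 = 8 + ((M**2 + (6 + M)*M) + 1)/2 = 8 + ((M**2 + M*(6 + M)) + 1)/2 = 8 + (1 + M**2 + M*(6 + M))/2 = 8 + (1/2 + M**2/2 + M*(6 + M)/2) = 17/2 + M**2/2 + M*(6 + M)/2)
1/o(f(3, -4)) = 1/(17/2 + (-1*(-4) - 1*3)**2 + 3*(-1*(-4) - 1*3)) = 1/(17/2 + (4 - 3)**2 + 3*(4 - 3)) = 1/(17/2 + 1**2 + 3*1) = 1/(17/2 + 1 + 3) = 1/(25/2) = 2/25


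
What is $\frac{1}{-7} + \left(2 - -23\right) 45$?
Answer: $\frac{7874}{7} \approx 1124.9$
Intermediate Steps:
$\frac{1}{-7} + \left(2 - -23\right) 45 = - \frac{1}{7} + \left(2 + 23\right) 45 = - \frac{1}{7} + 25 \cdot 45 = - \frac{1}{7} + 1125 = \frac{7874}{7}$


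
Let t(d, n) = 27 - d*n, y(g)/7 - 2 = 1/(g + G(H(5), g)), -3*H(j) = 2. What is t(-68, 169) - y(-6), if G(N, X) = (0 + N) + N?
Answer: 253131/22 ≈ 11506.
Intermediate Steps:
H(j) = -⅔ (H(j) = -⅓*2 = -⅔)
G(N, X) = 2*N (G(N, X) = N + N = 2*N)
y(g) = 14 + 7/(-4/3 + g) (y(g) = 14 + 7/(g + 2*(-⅔)) = 14 + 7/(g - 4/3) = 14 + 7/(-4/3 + g))
t(d, n) = 27 - d*n
t(-68, 169) - y(-6) = (27 - 1*(-68)*169) - 7*(-5 + 6*(-6))/(-4 + 3*(-6)) = (27 + 11492) - 7*(-5 - 36)/(-4 - 18) = 11519 - 7*(-41)/(-22) = 11519 - 7*(-1)*(-41)/22 = 11519 - 1*287/22 = 11519 - 287/22 = 253131/22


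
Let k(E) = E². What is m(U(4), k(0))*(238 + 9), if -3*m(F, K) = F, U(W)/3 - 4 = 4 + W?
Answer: -2964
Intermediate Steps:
U(W) = 24 + 3*W (U(W) = 12 + 3*(4 + W) = 12 + (12 + 3*W) = 24 + 3*W)
m(F, K) = -F/3
m(U(4), k(0))*(238 + 9) = (-(24 + 3*4)/3)*(238 + 9) = -(24 + 12)/3*247 = -⅓*36*247 = -12*247 = -2964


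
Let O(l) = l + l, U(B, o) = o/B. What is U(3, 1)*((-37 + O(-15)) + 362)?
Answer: 295/3 ≈ 98.333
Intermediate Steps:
O(l) = 2*l
U(3, 1)*((-37 + O(-15)) + 362) = (1/3)*((-37 + 2*(-15)) + 362) = (1*(⅓))*((-37 - 30) + 362) = (-67 + 362)/3 = (⅓)*295 = 295/3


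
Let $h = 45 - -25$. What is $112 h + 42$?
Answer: $7882$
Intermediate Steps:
$h = 70$ ($h = 45 + 25 = 70$)
$112 h + 42 = 112 \cdot 70 + 42 = 7840 + 42 = 7882$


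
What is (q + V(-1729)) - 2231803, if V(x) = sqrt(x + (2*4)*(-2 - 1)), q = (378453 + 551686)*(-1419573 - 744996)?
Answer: -2013352276894 + I*sqrt(1753) ≈ -2.0134e+12 + 41.869*I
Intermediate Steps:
q = -2013350045091 (q = 930139*(-2164569) = -2013350045091)
V(x) = sqrt(-24 + x) (V(x) = sqrt(x + 8*(-3)) = sqrt(x - 24) = sqrt(-24 + x))
(q + V(-1729)) - 2231803 = (-2013350045091 + sqrt(-24 - 1729)) - 2231803 = (-2013350045091 + sqrt(-1753)) - 2231803 = (-2013350045091 + I*sqrt(1753)) - 2231803 = -2013352276894 + I*sqrt(1753)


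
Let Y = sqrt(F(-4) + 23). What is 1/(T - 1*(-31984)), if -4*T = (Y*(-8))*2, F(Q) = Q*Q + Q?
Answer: 1999/63935981 - sqrt(35)/255743924 ≈ 3.1242e-5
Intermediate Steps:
F(Q) = Q + Q**2 (F(Q) = Q**2 + Q = Q + Q**2)
Y = sqrt(35) (Y = sqrt(-4*(1 - 4) + 23) = sqrt(-4*(-3) + 23) = sqrt(12 + 23) = sqrt(35) ≈ 5.9161)
T = 4*sqrt(35) (T = -sqrt(35)*(-8)*2/4 = -(-8*sqrt(35))*2/4 = -(-4)*sqrt(35) = 4*sqrt(35) ≈ 23.664)
1/(T - 1*(-31984)) = 1/(4*sqrt(35) - 1*(-31984)) = 1/(4*sqrt(35) + 31984) = 1/(31984 + 4*sqrt(35))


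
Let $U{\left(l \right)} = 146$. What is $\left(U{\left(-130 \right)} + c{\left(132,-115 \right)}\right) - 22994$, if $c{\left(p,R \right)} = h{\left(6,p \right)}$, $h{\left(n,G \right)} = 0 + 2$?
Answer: $-22846$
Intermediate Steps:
$h{\left(n,G \right)} = 2$
$c{\left(p,R \right)} = 2$
$\left(U{\left(-130 \right)} + c{\left(132,-115 \right)}\right) - 22994 = \left(146 + 2\right) - 22994 = 148 - 22994 = -22846$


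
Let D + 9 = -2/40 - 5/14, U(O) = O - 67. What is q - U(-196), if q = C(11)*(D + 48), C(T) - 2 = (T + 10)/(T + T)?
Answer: 232247/616 ≈ 377.02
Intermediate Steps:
U(O) = -67 + O
D = -1317/140 (D = -9 + (-2/40 - 5/14) = -9 + (-2*1/40 - 5*1/14) = -9 + (-1/20 - 5/14) = -9 - 57/140 = -1317/140 ≈ -9.4071)
C(T) = 2 + (10 + T)/(2*T) (C(T) = 2 + (T + 10)/(T + T) = 2 + (10 + T)/((2*T)) = 2 + (10 + T)*(1/(2*T)) = 2 + (10 + T)/(2*T))
q = 70239/616 (q = (5/2 + 5/11)*(-1317/140 + 48) = (5/2 + 5*(1/11))*(5403/140) = (5/2 + 5/11)*(5403/140) = (65/22)*(5403/140) = 70239/616 ≈ 114.02)
q - U(-196) = 70239/616 - (-67 - 196) = 70239/616 - 1*(-263) = 70239/616 + 263 = 232247/616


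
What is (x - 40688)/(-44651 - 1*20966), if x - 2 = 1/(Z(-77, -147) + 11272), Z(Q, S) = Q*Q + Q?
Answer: 696707063/1123625508 ≈ 0.62005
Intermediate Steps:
Z(Q, S) = Q + Q² (Z(Q, S) = Q² + Q = Q + Q²)
x = 34249/17124 (x = 2 + 1/(-77*(1 - 77) + 11272) = 2 + 1/(-77*(-76) + 11272) = 2 + 1/(5852 + 11272) = 2 + 1/17124 = 34249/17124 ≈ 2.0001)
(x - 40688)/(-44651 - 1*20966) = (34249/17124 - 40688)/(-44651 - 1*20966) = -696707063/(17124*(-44651 - 20966)) = -696707063/17124/(-65617) = -696707063/17124*(-1/65617) = 696707063/1123625508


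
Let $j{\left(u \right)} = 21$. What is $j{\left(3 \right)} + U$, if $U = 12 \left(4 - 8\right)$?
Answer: $-27$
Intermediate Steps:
$U = -48$ ($U = 12 \left(-4\right) = -48$)
$j{\left(3 \right)} + U = 21 - 48 = -27$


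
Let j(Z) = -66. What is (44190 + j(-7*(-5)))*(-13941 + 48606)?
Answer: 1529558460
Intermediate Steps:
(44190 + j(-7*(-5)))*(-13941 + 48606) = (44190 - 66)*(-13941 + 48606) = 44124*34665 = 1529558460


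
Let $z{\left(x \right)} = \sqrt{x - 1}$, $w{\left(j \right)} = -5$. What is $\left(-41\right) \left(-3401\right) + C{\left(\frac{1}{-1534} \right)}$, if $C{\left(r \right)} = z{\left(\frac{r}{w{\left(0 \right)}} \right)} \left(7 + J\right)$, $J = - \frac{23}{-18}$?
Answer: $139441 + \frac{149 i \sqrt{58821230}}{138060} \approx 1.3944 \cdot 10^{5} + 8.2772 i$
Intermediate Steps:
$J = \frac{23}{18}$ ($J = \left(-23\right) \left(- \frac{1}{18}\right) = \frac{23}{18} \approx 1.2778$)
$z{\left(x \right)} = \sqrt{-1 + x}$
$C{\left(r \right)} = \frac{149 \sqrt{-1 - \frac{r}{5}}}{18}$ ($C{\left(r \right)} = \sqrt{-1 + \frac{r}{-5}} \left(7 + \frac{23}{18}\right) = \sqrt{-1 + r \left(- \frac{1}{5}\right)} \frac{149}{18} = \sqrt{-1 - \frac{r}{5}} \cdot \frac{149}{18} = \frac{149 \sqrt{-1 - \frac{r}{5}}}{18}$)
$\left(-41\right) \left(-3401\right) + C{\left(\frac{1}{-1534} \right)} = \left(-41\right) \left(-3401\right) + \frac{149 \sqrt{-25 - \frac{5}{-1534}}}{90} = 139441 + \frac{149 \sqrt{-25 - - \frac{5}{1534}}}{90} = 139441 + \frac{149 \sqrt{-25 + \frac{5}{1534}}}{90} = 139441 + \frac{149 \sqrt{- \frac{38345}{1534}}}{90} = 139441 + \frac{149 \frac{i \sqrt{58821230}}{1534}}{90} = 139441 + \frac{149 i \sqrt{58821230}}{138060}$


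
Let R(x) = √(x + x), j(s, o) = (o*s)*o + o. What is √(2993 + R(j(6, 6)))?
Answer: √(2993 + 2*√111) ≈ 54.901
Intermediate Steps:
j(s, o) = o + s*o² (j(s, o) = s*o² + o = o + s*o²)
R(x) = √2*√x (R(x) = √(2*x) = √2*√x)
√(2993 + R(j(6, 6))) = √(2993 + √2*√(6*(1 + 6*6))) = √(2993 + √2*√(6*(1 + 36))) = √(2993 + √2*√(6*37)) = √(2993 + √2*√222) = √(2993 + 2*√111)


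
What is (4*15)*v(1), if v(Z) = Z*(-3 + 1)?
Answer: -120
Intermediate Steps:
v(Z) = -2*Z (v(Z) = Z*(-2) = -2*Z)
(4*15)*v(1) = (4*15)*(-2*1) = 60*(-2) = -120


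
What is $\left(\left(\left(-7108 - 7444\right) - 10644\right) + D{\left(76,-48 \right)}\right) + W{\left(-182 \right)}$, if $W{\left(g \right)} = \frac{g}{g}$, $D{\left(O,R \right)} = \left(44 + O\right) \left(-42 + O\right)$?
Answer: $-21115$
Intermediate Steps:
$D{\left(O,R \right)} = \left(-42 + O\right) \left(44 + O\right)$
$W{\left(g \right)} = 1$
$\left(\left(\left(-7108 - 7444\right) - 10644\right) + D{\left(76,-48 \right)}\right) + W{\left(-182 \right)} = \left(\left(\left(-7108 - 7444\right) - 10644\right) + \left(-1848 + 76^{2} + 2 \cdot 76\right)\right) + 1 = \left(\left(\left(-7108 - 7444\right) - 10644\right) + \left(-1848 + 5776 + 152\right)\right) + 1 = \left(\left(-14552 - 10644\right) + 4080\right) + 1 = \left(-25196 + 4080\right) + 1 = -21116 + 1 = -21115$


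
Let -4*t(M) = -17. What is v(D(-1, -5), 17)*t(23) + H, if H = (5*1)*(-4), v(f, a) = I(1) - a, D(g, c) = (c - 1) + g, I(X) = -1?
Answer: -193/2 ≈ -96.500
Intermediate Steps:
D(g, c) = -1 + c + g (D(g, c) = (-1 + c) + g = -1 + c + g)
t(M) = 17/4 (t(M) = -¼*(-17) = 17/4)
v(f, a) = -1 - a
H = -20 (H = 5*(-4) = -20)
v(D(-1, -5), 17)*t(23) + H = (-1 - 1*17)*(17/4) - 20 = (-1 - 17)*(17/4) - 20 = -18*17/4 - 20 = -153/2 - 20 = -193/2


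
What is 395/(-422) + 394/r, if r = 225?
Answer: 77393/94950 ≈ 0.81509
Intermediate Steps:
395/(-422) + 394/r = 395/(-422) + 394/225 = 395*(-1/422) + 394*(1/225) = -395/422 + 394/225 = 77393/94950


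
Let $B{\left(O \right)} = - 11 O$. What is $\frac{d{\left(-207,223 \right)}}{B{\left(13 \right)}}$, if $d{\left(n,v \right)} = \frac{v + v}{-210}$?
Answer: $\frac{223}{15015} \approx 0.014852$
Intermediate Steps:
$d{\left(n,v \right)} = - \frac{v}{105}$ ($d{\left(n,v \right)} = 2 v \left(- \frac{1}{210}\right) = - \frac{v}{105}$)
$\frac{d{\left(-207,223 \right)}}{B{\left(13 \right)}} = \frac{\left(- \frac{1}{105}\right) 223}{\left(-11\right) 13} = - \frac{223}{105 \left(-143\right)} = \left(- \frac{223}{105}\right) \left(- \frac{1}{143}\right) = \frac{223}{15015}$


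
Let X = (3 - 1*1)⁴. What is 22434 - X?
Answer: 22418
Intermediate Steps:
X = 16 (X = (3 - 1)⁴ = 2⁴ = 16)
22434 - X = 22434 - 1*16 = 22434 - 16 = 22418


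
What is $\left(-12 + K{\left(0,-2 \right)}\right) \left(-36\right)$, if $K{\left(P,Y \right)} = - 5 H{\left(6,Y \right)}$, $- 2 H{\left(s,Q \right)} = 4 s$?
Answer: $-1728$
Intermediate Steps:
$H{\left(s,Q \right)} = - 2 s$ ($H{\left(s,Q \right)} = - \frac{4 s}{2} = - 2 s$)
$K{\left(P,Y \right)} = 60$ ($K{\left(P,Y \right)} = - 5 \left(\left(-2\right) 6\right) = \left(-5\right) \left(-12\right) = 60$)
$\left(-12 + K{\left(0,-2 \right)}\right) \left(-36\right) = \left(-12 + 60\right) \left(-36\right) = 48 \left(-36\right) = -1728$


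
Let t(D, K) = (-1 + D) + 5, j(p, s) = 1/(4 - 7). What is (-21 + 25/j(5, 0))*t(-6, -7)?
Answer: 192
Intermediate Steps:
j(p, s) = -⅓ (j(p, s) = 1/(-3) = -⅓)
t(D, K) = 4 + D
(-21 + 25/j(5, 0))*t(-6, -7) = (-21 + 25/(-⅓))*(4 - 6) = (-21 + 25*(-3))*(-2) = (-21 - 75)*(-2) = -96*(-2) = 192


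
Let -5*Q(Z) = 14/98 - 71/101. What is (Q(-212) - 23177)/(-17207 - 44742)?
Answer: 81930299/218989715 ≈ 0.37413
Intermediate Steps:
Q(Z) = 396/3535 (Q(Z) = -(14/98 - 71/101)/5 = -(14*(1/98) - 71*1/101)/5 = -(1/7 - 71/101)/5 = -1/5*(-396/707) = 396/3535)
(Q(-212) - 23177)/(-17207 - 44742) = (396/3535 - 23177)/(-17207 - 44742) = -81930299/3535/(-61949) = -81930299/3535*(-1/61949) = 81930299/218989715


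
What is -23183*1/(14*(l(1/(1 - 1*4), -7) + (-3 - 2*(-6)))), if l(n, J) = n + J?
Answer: -69549/70 ≈ -993.56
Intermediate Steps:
l(n, J) = J + n
-23183*1/(14*(l(1/(1 - 1*4), -7) + (-3 - 2*(-6)))) = -23183*1/(14*((-7 + 1/(1 - 1*4)) + (-3 - 2*(-6)))) = -23183*1/(14*((-7 + 1/(1 - 4)) + (-3 + 12))) = -23183*1/(14*((-7 + 1/(-3)) + 9)) = -23183*1/(14*((-7 - 1/3) + 9)) = -23183*1/(14*(-22/3 + 9)) = -23183/(14*(5/3)) = -23183/70/3 = -23183*3/70 = -69549/70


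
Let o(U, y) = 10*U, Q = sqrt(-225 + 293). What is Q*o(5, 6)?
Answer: 100*sqrt(17) ≈ 412.31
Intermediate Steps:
Q = 2*sqrt(17) (Q = sqrt(68) = 2*sqrt(17) ≈ 8.2462)
Q*o(5, 6) = (2*sqrt(17))*(10*5) = (2*sqrt(17))*50 = 100*sqrt(17)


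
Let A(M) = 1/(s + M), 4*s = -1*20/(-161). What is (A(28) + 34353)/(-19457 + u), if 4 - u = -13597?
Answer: -77517625/13214064 ≈ -5.8663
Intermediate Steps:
u = 13601 (u = 4 - 1*(-13597) = 4 + 13597 = 13601)
s = 5/161 (s = (-1*20/(-161))/4 = (-20*(-1/161))/4 = (¼)*(20/161) = 5/161 ≈ 0.031056)
A(M) = 1/(5/161 + M)
(A(28) + 34353)/(-19457 + u) = (161/(5 + 161*28) + 34353)/(-19457 + 13601) = (161/(5 + 4508) + 34353)/(-5856) = (161/4513 + 34353)*(-1/5856) = (155035250/4513)*(-1/5856) = -77517625/13214064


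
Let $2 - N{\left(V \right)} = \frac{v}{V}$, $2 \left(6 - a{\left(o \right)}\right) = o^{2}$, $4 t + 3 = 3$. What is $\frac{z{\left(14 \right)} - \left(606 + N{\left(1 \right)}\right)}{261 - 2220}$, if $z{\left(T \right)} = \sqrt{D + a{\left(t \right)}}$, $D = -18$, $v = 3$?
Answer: $\frac{605}{1959} - \frac{2 i \sqrt{3}}{1959} \approx 0.30883 - 0.0017683 i$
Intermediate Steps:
$t = 0$ ($t = - \frac{3}{4} + \frac{1}{4} \cdot 3 = - \frac{3}{4} + \frac{3}{4} = 0$)
$a{\left(o \right)} = 6 - \frac{o^{2}}{2}$
$z{\left(T \right)} = 2 i \sqrt{3}$ ($z{\left(T \right)} = \sqrt{-18 + \left(6 - \frac{0^{2}}{2}\right)} = \sqrt{-18 + \left(6 - 0\right)} = \sqrt{-18 + \left(6 + 0\right)} = \sqrt{-18 + 6} = \sqrt{-12} = 2 i \sqrt{3}$)
$N{\left(V \right)} = 2 - \frac{3}{V}$
$\frac{z{\left(14 \right)} - \left(606 + N{\left(1 \right)}\right)}{261 - 2220} = \frac{2 i \sqrt{3} - \left(608 - 3\right)}{261 - 2220} = \frac{2 i \sqrt{3} - \left(608 - 3\right)}{-1959} = \left(2 i \sqrt{3} - 605\right) \left(- \frac{1}{1959}\right) = \left(-605 + 2 i \sqrt{3}\right) \left(- \frac{1}{1959}\right) = \frac{605}{1959} - \frac{2 i \sqrt{3}}{1959}$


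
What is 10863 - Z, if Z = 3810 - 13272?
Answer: 20325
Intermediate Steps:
Z = -9462
10863 - Z = 10863 - 1*(-9462) = 10863 + 9462 = 20325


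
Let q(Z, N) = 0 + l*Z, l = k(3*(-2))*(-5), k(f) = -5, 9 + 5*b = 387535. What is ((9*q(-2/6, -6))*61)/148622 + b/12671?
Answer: 57305040047/9415946810 ≈ 6.0860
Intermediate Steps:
b = 387526/5 (b = -9/5 + (1/5)*387535 = -9/5 + 77507 = 387526/5 ≈ 77505.)
l = 25 (l = -5*(-5) = 25)
q(Z, N) = 25*Z (q(Z, N) = 0 + 25*Z = 25*Z)
((9*q(-2/6, -6))*61)/148622 + b/12671 = ((9*(25*(-2/6)))*61)/148622 + (387526/5)/12671 = ((9*(25*(-2*1/6)))*61)*(1/148622) + (387526/5)*(1/12671) = ((9*(25*(-1/3)))*61)*(1/148622) + 387526/63355 = ((9*(-25/3))*61)*(1/148622) + 387526/63355 = -75*61*(1/148622) + 387526/63355 = -4575*1/148622 + 387526/63355 = -4575/148622 + 387526/63355 = 57305040047/9415946810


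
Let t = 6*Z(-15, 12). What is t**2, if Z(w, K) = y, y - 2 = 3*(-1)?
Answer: 36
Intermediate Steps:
y = -1 (y = 2 + 3*(-1) = 2 - 3 = -1)
Z(w, K) = -1
t = -6 (t = 6*(-1) = -6)
t**2 = (-6)**2 = 36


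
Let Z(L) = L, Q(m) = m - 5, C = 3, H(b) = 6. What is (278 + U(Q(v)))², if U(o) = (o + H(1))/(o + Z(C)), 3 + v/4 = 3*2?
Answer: 7800849/100 ≈ 78009.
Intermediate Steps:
v = 12 (v = -12 + 4*(3*2) = -12 + 4*6 = -12 + 24 = 12)
Q(m) = -5 + m
U(o) = (6 + o)/(3 + o) (U(o) = (o + 6)/(o + 3) = (6 + o)/(3 + o))
(278 + U(Q(v)))² = (278 + (6 + (-5 + 12))/(3 + (-5 + 12)))² = (278 + (6 + 7)/(3 + 7))² = (278 + 13/10)² = (2793/10)² = 7800849/100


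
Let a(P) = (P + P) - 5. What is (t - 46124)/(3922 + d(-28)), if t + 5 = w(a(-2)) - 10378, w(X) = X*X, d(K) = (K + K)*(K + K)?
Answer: -28213/3529 ≈ -7.9946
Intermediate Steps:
a(P) = -5 + 2*P (a(P) = 2*P - 5 = -5 + 2*P)
d(K) = 4*K² (d(K) = (2*K)*(2*K) = 4*K²)
w(X) = X²
t = -10302 (t = -5 + ((-5 + 2*(-2))² - 10378) = -5 + ((-5 - 4)² - 10378) = -5 + ((-9)² - 10378) = -5 + (81 - 10378) = -5 - 10297 = -10302)
(t - 46124)/(3922 + d(-28)) = (-10302 - 46124)/(3922 + 4*(-28)²) = -56426/(3922 + 4*784) = -56426/(3922 + 3136) = -56426/7058 = -56426*1/7058 = -28213/3529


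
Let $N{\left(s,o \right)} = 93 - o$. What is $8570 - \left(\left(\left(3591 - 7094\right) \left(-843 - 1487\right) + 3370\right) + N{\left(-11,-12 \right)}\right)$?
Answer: $-8156895$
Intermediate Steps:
$8570 - \left(\left(\left(3591 - 7094\right) \left(-843 - 1487\right) + 3370\right) + N{\left(-11,-12 \right)}\right) = 8570 - \left(\left(\left(3591 - 7094\right) \left(-843 - 1487\right) + 3370\right) + \left(93 - -12\right)\right) = 8570 - \left(\left(\left(-3503\right) \left(-2330\right) + 3370\right) + \left(93 + 12\right)\right) = 8570 - \left(\left(8161990 + 3370\right) + 105\right) = 8570 - \left(8165360 + 105\right) = 8570 - 8165465 = -8156895$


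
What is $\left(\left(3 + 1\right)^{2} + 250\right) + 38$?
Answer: $304$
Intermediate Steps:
$\left(\left(3 + 1\right)^{2} + 250\right) + 38 = \left(4^{2} + 250\right) + 38 = \left(16 + 250\right) + 38 = 266 + 38 = 304$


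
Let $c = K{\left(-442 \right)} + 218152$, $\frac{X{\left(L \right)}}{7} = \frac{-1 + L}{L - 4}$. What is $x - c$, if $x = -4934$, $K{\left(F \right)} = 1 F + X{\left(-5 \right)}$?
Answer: $- \frac{667946}{3} \approx -2.2265 \cdot 10^{5}$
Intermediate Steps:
$X{\left(L \right)} = \frac{7 \left(-1 + L\right)}{-4 + L}$ ($X{\left(L \right)} = 7 \frac{-1 + L}{L - 4} = 7 \frac{-1 + L}{-4 + L} = \frac{7 \left(-1 + L\right)}{-4 + L}$)
$K{\left(F \right)} = \frac{14}{3} + F$ ($K{\left(F \right)} = 1 F + \frac{7 \left(-1 - 5\right)}{-4 - 5} = F + 7 \frac{1}{-9} \left(-6\right) = F + 7 \left(- \frac{1}{9}\right) \left(-6\right) = F + \frac{14}{3} = \frac{14}{3} + F$)
$c = \frac{653144}{3}$ ($c = \left(\frac{14}{3} - 442\right) + 218152 = - \frac{1312}{3} + 218152 = \frac{653144}{3} \approx 2.1771 \cdot 10^{5}$)
$x - c = -4934 - \frac{653144}{3} = - \frac{667946}{3}$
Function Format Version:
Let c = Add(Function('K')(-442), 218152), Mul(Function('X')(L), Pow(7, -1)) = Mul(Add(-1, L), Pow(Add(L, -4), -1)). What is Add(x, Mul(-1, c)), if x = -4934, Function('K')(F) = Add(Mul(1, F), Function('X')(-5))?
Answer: Rational(-667946, 3) ≈ -2.2265e+5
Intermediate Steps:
Function('X')(L) = Mul(7, Pow(Add(-4, L), -1), Add(-1, L)) (Function('X')(L) = Mul(7, Mul(Add(-1, L), Pow(Add(L, -4), -1))) = Mul(7, Mul(Add(-1, L), Pow(Add(-4, L), -1))) = Mul(7, Mul(Pow(Add(-4, L), -1), Add(-1, L))) = Mul(7, Pow(Add(-4, L), -1), Add(-1, L)))
Function('K')(F) = Add(Rational(14, 3), F) (Function('K')(F) = Add(Mul(1, F), Mul(7, Pow(Add(-4, -5), -1), Add(-1, -5))) = Add(F, Mul(7, Pow(-9, -1), -6)) = Add(F, Mul(7, Rational(-1, 9), -6)) = Add(F, Rational(14, 3)) = Add(Rational(14, 3), F))
c = Rational(653144, 3) (c = Add(Add(Rational(14, 3), -442), 218152) = Add(Rational(-1312, 3), 218152) = Rational(653144, 3) ≈ 2.1771e+5)
Add(x, Mul(-1, c)) = Add(-4934, Mul(-1, Rational(653144, 3))) = Add(-4934, Rational(-653144, 3)) = Rational(-667946, 3)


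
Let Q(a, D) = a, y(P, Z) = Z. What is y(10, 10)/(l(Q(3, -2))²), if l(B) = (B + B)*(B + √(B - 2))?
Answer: 5/288 ≈ 0.017361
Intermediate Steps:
l(B) = 2*B*(B + √(-2 + B)) (l(B) = (2*B)*(B + √(-2 + B)) = 2*B*(B + √(-2 + B)))
y(10, 10)/(l(Q(3, -2))²) = 10/((2*3*(3 + √(-2 + 3)))²) = 10/((2*3*(3 + √1))²) = 10/((2*3*(3 + 1))²) = 10/((2*3*4)²) = 10/(24²) = 10/576 = 10*(1/576) = 5/288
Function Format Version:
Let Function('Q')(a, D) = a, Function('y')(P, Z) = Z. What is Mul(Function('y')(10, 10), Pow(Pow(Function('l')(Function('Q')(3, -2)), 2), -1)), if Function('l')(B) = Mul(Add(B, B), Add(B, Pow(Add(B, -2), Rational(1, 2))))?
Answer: Rational(5, 288) ≈ 0.017361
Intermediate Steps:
Function('l')(B) = Mul(2, B, Add(B, Pow(Add(-2, B), Rational(1, 2)))) (Function('l')(B) = Mul(Mul(2, B), Add(B, Pow(Add(-2, B), Rational(1, 2)))) = Mul(2, B, Add(B, Pow(Add(-2, B), Rational(1, 2)))))
Mul(Function('y')(10, 10), Pow(Pow(Function('l')(Function('Q')(3, -2)), 2), -1)) = Mul(10, Pow(Pow(Mul(2, 3, Add(3, Pow(Add(-2, 3), Rational(1, 2)))), 2), -1)) = Mul(10, Pow(Pow(Mul(2, 3, Add(3, Pow(1, Rational(1, 2)))), 2), -1)) = Mul(10, Pow(Pow(Mul(2, 3, Add(3, 1)), 2), -1)) = Mul(10, Pow(Pow(Mul(2, 3, 4), 2), -1)) = Mul(10, Pow(Pow(24, 2), -1)) = Mul(10, Pow(576, -1)) = Mul(10, Rational(1, 576)) = Rational(5, 288)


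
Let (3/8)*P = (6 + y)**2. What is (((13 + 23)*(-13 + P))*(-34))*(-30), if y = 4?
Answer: 9314640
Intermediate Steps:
P = 800/3 (P = 8*(6 + 4)**2/3 = (8/3)*10**2 = (8/3)*100 = 800/3 ≈ 266.67)
(((13 + 23)*(-13 + P))*(-34))*(-30) = (((13 + 23)*(-13 + 800/3))*(-34))*(-30) = ((36*(761/3))*(-34))*(-30) = (9132*(-34))*(-30) = -310488*(-30) = 9314640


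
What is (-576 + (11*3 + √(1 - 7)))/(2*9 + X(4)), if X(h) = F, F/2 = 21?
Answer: -181/20 + I*√6/60 ≈ -9.05 + 0.040825*I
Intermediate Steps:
F = 42 (F = 2*21 = 42)
X(h) = 42
(-576 + (11*3 + √(1 - 7)))/(2*9 + X(4)) = (-576 + (11*3 + √(1 - 7)))/(2*9 + 42) = (-576 + (33 + √(-6)))/(18 + 42) = (-576 + (33 + I*√6))/60 = (-543 + I*√6)*(1/60) = -181/20 + I*√6/60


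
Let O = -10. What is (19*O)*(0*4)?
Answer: 0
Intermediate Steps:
(19*O)*(0*4) = (19*(-10))*(0*4) = -190*0 = 0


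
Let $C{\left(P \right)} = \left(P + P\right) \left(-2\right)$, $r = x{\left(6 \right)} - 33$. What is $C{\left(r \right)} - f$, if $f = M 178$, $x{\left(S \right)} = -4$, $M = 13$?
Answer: $-2166$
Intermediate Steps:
$r = -37$ ($r = -4 - 33 = -37$)
$C{\left(P \right)} = - 4 P$ ($C{\left(P \right)} = 2 P \left(-2\right) = - 4 P$)
$f = 2314$ ($f = 13 \cdot 178 = 2314$)
$C{\left(r \right)} - f = \left(-4\right) \left(-37\right) - 2314 = 148 - 2314 = -2166$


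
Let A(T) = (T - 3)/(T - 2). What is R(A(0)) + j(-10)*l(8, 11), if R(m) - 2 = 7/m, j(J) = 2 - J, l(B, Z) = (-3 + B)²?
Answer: 920/3 ≈ 306.67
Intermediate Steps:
A(T) = (-3 + T)/(-2 + T)
R(m) = 2 + 7/m
R(A(0)) + j(-10)*l(8, 11) = (2 + 7/(((-3 + 0)/(-2 + 0)))) + (2 - 1*(-10))*(-3 + 8)² = (2 + 7/((-3/(-2)))) + (2 + 10)*5² = (2 + 7/((-½*(-3)))) + 12*25 = (2 + 7/(3/2)) + 300 = (2 + 7*(⅔)) + 300 = (2 + 14/3) + 300 = 20/3 + 300 = 920/3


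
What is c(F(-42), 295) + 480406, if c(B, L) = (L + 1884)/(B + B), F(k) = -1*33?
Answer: 31704617/66 ≈ 4.8037e+5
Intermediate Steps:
F(k) = -33
c(B, L) = (1884 + L)/(2*B) (c(B, L) = (1884 + L)/((2*B)) = (1884 + L)*(1/(2*B)) = (1884 + L)/(2*B))
c(F(-42), 295) + 480406 = (1/2)*(1884 + 295)/(-33) + 480406 = (1/2)*(-1/33)*2179 + 480406 = -2179/66 + 480406 = 31704617/66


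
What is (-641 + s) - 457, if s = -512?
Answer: -1610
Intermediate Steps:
(-641 + s) - 457 = (-641 - 512) - 457 = -1153 - 457 = -1610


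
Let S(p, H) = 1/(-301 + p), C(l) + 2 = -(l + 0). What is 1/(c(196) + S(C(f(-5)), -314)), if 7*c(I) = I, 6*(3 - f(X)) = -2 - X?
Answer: 611/17106 ≈ 0.035718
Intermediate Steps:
f(X) = 10/3 + X/6 (f(X) = 3 - (-2 - X)/6 = 3 + (⅓ + X/6) = 10/3 + X/6)
c(I) = I/7
C(l) = -2 - l (C(l) = -2 - (l + 0) = -2 - l)
1/(c(196) + S(C(f(-5)), -314)) = 1/((⅐)*196 + 1/(-301 + (-2 - (10/3 + (⅙)*(-5))))) = 1/(28 + 1/(-301 + (-2 - (10/3 - ⅚)))) = 1/(28 + 1/(-301 + (-2 - 1*5/2))) = 1/(28 + 1/(-301 + (-2 - 5/2))) = 1/(28 + 1/(-301 - 9/2)) = 1/(28 + 1/(-611/2)) = 1/(28 - 2/611) = 1/(17106/611) = 611/17106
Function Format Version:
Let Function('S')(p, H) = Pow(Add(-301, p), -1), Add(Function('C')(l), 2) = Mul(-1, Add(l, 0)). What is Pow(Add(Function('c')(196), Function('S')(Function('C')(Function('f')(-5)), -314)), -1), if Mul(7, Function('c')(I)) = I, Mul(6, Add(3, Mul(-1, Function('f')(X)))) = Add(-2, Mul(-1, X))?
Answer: Rational(611, 17106) ≈ 0.035718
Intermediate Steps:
Function('f')(X) = Add(Rational(10, 3), Mul(Rational(1, 6), X)) (Function('f')(X) = Add(3, Mul(Rational(-1, 6), Add(-2, Mul(-1, X)))) = Add(3, Add(Rational(1, 3), Mul(Rational(1, 6), X))) = Add(Rational(10, 3), Mul(Rational(1, 6), X)))
Function('c')(I) = Mul(Rational(1, 7), I)
Function('C')(l) = Add(-2, Mul(-1, l)) (Function('C')(l) = Add(-2, Mul(-1, Add(l, 0))) = Add(-2, Mul(-1, l)))
Pow(Add(Function('c')(196), Function('S')(Function('C')(Function('f')(-5)), -314)), -1) = Pow(Add(Mul(Rational(1, 7), 196), Pow(Add(-301, Add(-2, Mul(-1, Add(Rational(10, 3), Mul(Rational(1, 6), -5))))), -1)), -1) = Pow(Add(28, Pow(Add(-301, Add(-2, Mul(-1, Add(Rational(10, 3), Rational(-5, 6))))), -1)), -1) = Pow(Add(28, Pow(Add(-301, Add(-2, Mul(-1, Rational(5, 2)))), -1)), -1) = Pow(Add(28, Pow(Add(-301, Add(-2, Rational(-5, 2))), -1)), -1) = Pow(Add(28, Pow(Add(-301, Rational(-9, 2)), -1)), -1) = Pow(Add(28, Pow(Rational(-611, 2), -1)), -1) = Pow(Add(28, Rational(-2, 611)), -1) = Pow(Rational(17106, 611), -1) = Rational(611, 17106)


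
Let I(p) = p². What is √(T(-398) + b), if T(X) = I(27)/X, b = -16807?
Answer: I*√2662586170/398 ≈ 129.65*I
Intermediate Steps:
T(X) = 729/X (T(X) = 27²/X = 729/X)
√(T(-398) + b) = √(729/(-398) - 16807) = √(729*(-1/398) - 16807) = √(-729/398 - 16807) = √(-6689915/398) = I*√2662586170/398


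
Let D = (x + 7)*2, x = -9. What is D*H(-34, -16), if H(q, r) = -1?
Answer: 4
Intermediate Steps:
D = -4 (D = (-9 + 7)*2 = -2*2 = -4)
D*H(-34, -16) = -4*(-1) = 4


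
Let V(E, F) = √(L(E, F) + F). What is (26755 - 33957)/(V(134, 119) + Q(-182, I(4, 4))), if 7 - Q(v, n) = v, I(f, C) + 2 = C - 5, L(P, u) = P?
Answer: -680589/17734 + 3601*√253/17734 ≈ -35.148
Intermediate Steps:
I(f, C) = -7 + C (I(f, C) = -2 + (C - 5) = -2 + (-5 + C) = -7 + C)
V(E, F) = √(E + F)
Q(v, n) = 7 - v
(26755 - 33957)/(V(134, 119) + Q(-182, I(4, 4))) = (26755 - 33957)/(√(134 + 119) + (7 - 1*(-182))) = -7202/(√253 + (7 + 182)) = -7202/(√253 + 189) = -7202/(189 + √253)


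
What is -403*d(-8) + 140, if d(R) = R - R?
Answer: 140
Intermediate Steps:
d(R) = 0
-403*d(-8) + 140 = -403*0 + 140 = 0 + 140 = 140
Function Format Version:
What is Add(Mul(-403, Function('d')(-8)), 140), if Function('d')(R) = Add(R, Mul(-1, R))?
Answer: 140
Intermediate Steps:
Function('d')(R) = 0
Add(Mul(-403, Function('d')(-8)), 140) = Add(Mul(-403, 0), 140) = Add(0, 140) = 140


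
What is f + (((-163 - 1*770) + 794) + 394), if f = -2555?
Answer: -2300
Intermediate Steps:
f + (((-163 - 1*770) + 794) + 394) = -2555 + (((-163 - 1*770) + 794) + 394) = -2555 + (((-163 - 770) + 794) + 394) = -2555 + ((-933 + 794) + 394) = -2555 + (-139 + 394) = -2555 + 255 = -2300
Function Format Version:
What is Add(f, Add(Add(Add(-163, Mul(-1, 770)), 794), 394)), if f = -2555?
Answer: -2300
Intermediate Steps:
Add(f, Add(Add(Add(-163, Mul(-1, 770)), 794), 394)) = Add(-2555, Add(Add(Add(-163, Mul(-1, 770)), 794), 394)) = Add(-2555, Add(Add(Add(-163, -770), 794), 394)) = Add(-2555, Add(Add(-933, 794), 394)) = Add(-2555, Add(-139, 394)) = Add(-2555, 255) = -2300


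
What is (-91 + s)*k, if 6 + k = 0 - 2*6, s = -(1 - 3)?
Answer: 1602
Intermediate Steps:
s = 2 (s = -1*(-2) = 2)
k = -18 (k = -6 + (0 - 2*6) = -6 + (0 - 12) = -6 - 12 = -18)
(-91 + s)*k = (-91 + 2)*(-18) = -89*(-18) = 1602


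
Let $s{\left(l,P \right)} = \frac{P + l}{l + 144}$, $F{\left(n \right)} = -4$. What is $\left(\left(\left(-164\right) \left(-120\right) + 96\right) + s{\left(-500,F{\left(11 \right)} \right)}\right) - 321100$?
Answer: $- \frac{26817710}{89} \approx -3.0132 \cdot 10^{5}$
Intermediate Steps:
$s{\left(l,P \right)} = \frac{P + l}{144 + l}$
$\left(\left(\left(-164\right) \left(-120\right) + 96\right) + s{\left(-500,F{\left(11 \right)} \right)}\right) - 321100 = \left(\left(\left(-164\right) \left(-120\right) + 96\right) + \frac{-4 - 500}{144 - 500}\right) - 321100 = \left(\left(19680 + 96\right) + \frac{1}{-356} \left(-504\right)\right) - 321100 = \left(19776 - - \frac{126}{89}\right) - 321100 = \left(19776 + \frac{126}{89}\right) - 321100 = \frac{1760190}{89} - 321100 = - \frac{26817710}{89}$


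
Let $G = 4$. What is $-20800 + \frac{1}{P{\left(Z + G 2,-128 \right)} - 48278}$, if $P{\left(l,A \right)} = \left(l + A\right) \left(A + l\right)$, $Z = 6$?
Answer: $- \frac{733865601}{35282} \approx -20800.0$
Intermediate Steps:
$P{\left(l,A \right)} = \left(A + l\right)^{2}$ ($P{\left(l,A \right)} = \left(A + l\right) \left(A + l\right) = \left(A + l\right)^{2}$)
$-20800 + \frac{1}{P{\left(Z + G 2,-128 \right)} - 48278} = -20800 + \frac{1}{\left(-128 + \left(6 + 4 \cdot 2\right)\right)^{2} - 48278} = -20800 + \frac{1}{\left(-128 + \left(6 + 8\right)\right)^{2} - 48278} = -20800 + \frac{1}{\left(-128 + 14\right)^{2} - 48278} = -20800 + \frac{1}{\left(-114\right)^{2} - 48278} = -20800 + \frac{1}{12996 - 48278} = -20800 + \frac{1}{-35282} = -20800 - \frac{1}{35282} = - \frac{733865601}{35282}$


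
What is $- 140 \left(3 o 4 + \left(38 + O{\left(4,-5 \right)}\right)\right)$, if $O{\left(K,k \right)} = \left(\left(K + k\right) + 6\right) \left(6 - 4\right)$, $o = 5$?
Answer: $-15120$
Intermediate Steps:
$O{\left(K,k \right)} = 12 + 2 K + 2 k$ ($O{\left(K,k \right)} = \left(6 + K + k\right) 2 = 12 + 2 K + 2 k$)
$- 140 \left(3 o 4 + \left(38 + O{\left(4,-5 \right)}\right)\right) = - 140 \left(3 \cdot 5 \cdot 4 + \left(38 + \left(12 + 2 \cdot 4 + 2 \left(-5\right)\right)\right)\right) = - 140 \left(15 \cdot 4 + \left(38 + \left(12 + 8 - 10\right)\right)\right) = - 140 \left(60 + \left(38 + 10\right)\right) = - 140 \left(60 + 48\right) = \left(-140\right) 108 = -15120$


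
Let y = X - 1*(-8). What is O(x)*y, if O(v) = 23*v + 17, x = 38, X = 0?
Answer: 7128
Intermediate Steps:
O(v) = 17 + 23*v
y = 8 (y = 0 - 1*(-8) = 0 + 8 = 8)
O(x)*y = (17 + 23*38)*8 = (17 + 874)*8 = 891*8 = 7128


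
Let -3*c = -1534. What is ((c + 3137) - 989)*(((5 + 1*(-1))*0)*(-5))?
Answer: 0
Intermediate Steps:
c = 1534/3 (c = -1/3*(-1534) = 1534/3 ≈ 511.33)
((c + 3137) - 989)*(((5 + 1*(-1))*0)*(-5)) = ((1534/3 + 3137) - 989)*(((5 + 1*(-1))*0)*(-5)) = (10945/3 - 989)*(((5 - 1)*0)*(-5)) = 7978*((4*0)*(-5))/3 = 7978*(0*(-5))/3 = (7978/3)*0 = 0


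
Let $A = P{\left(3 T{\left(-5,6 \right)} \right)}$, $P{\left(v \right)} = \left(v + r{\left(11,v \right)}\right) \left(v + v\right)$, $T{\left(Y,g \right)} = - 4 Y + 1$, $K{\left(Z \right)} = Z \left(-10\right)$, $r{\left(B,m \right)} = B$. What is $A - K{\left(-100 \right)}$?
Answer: $8324$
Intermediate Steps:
$K{\left(Z \right)} = - 10 Z$
$T{\left(Y,g \right)} = 1 - 4 Y$
$P{\left(v \right)} = 2 v \left(11 + v\right)$ ($P{\left(v \right)} = \left(v + 11\right) \left(v + v\right) = \left(11 + v\right) 2 v = 2 v \left(11 + v\right)$)
$A = 9324$ ($A = 2 \cdot 3 \left(1 - -20\right) \left(11 + 3 \left(1 - -20\right)\right) = 2 \cdot 3 \left(1 + 20\right) \left(11 + 3 \left(1 + 20\right)\right) = 2 \cdot 3 \cdot 21 \left(11 + 3 \cdot 21\right) = 2 \cdot 63 \left(11 + 63\right) = 2 \cdot 63 \cdot 74 = 9324$)
$A - K{\left(-100 \right)} = 9324 - \left(-10\right) \left(-100\right) = 9324 - 1000 = 8324$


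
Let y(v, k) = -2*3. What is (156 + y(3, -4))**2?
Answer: 22500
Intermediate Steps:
y(v, k) = -6
(156 + y(3, -4))**2 = (156 - 6)**2 = 150**2 = 22500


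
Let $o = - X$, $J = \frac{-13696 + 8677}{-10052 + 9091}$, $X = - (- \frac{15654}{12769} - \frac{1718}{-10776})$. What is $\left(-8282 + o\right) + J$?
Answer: $- \frac{547299548847617}{66116196492} \approx -8277.8$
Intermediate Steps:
$X = \frac{73375181}{68799372}$ ($X = - (\left(-15654\right) \frac{1}{12769} - - \frac{859}{5388}) = - (- \frac{15654}{12769} + \frac{859}{5388}) = \left(-1\right) \left(- \frac{73375181}{68799372}\right) = \frac{73375181}{68799372} \approx 1.0665$)
$J = \frac{5019}{961}$ ($J = - \frac{5019}{-961} = \left(-5019\right) \left(- \frac{1}{961}\right) = \frac{5019}{961} \approx 5.2227$)
$o = - \frac{73375181}{68799372}$ ($o = \left(-1\right) \frac{73375181}{68799372} = - \frac{73375181}{68799372} \approx -1.0665$)
$\left(-8282 + o\right) + J = \left(-8282 - \frac{73375181}{68799372}\right) + \frac{5019}{961} = - \frac{569869774085}{68799372} + \frac{5019}{961} = - \frac{547299548847617}{66116196492}$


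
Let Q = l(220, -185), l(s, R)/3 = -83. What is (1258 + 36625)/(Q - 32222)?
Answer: -37883/32471 ≈ -1.1667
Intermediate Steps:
l(s, R) = -249 (l(s, R) = 3*(-83) = -249)
Q = -249
(1258 + 36625)/(Q - 32222) = (1258 + 36625)/(-249 - 32222) = 37883/(-32471) = 37883*(-1/32471) = -37883/32471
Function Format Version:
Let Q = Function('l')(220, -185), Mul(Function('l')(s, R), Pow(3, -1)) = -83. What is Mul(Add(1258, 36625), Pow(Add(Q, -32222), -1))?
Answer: Rational(-37883, 32471) ≈ -1.1667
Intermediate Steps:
Function('l')(s, R) = -249 (Function('l')(s, R) = Mul(3, -83) = -249)
Q = -249
Mul(Add(1258, 36625), Pow(Add(Q, -32222), -1)) = Mul(Add(1258, 36625), Pow(Add(-249, -32222), -1)) = Mul(37883, Pow(-32471, -1)) = Mul(37883, Rational(-1, 32471)) = Rational(-37883, 32471)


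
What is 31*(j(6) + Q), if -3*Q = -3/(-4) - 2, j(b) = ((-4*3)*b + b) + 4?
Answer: -22909/12 ≈ -1909.1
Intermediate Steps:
j(b) = 4 - 11*b (j(b) = (-12*b + b) + 4 = -11*b + 4 = 4 - 11*b)
Q = 5/12 (Q = -(-3/(-4) - 2)/3 = -(-3*(-¼) - 2)/3 = -(¾ - 2)/3 = -⅓*(-5/4) = 5/12 ≈ 0.41667)
31*(j(6) + Q) = 31*((4 - 11*6) + 5/12) = 31*((4 - 66) + 5/12) = 31*(-62 + 5/12) = 31*(-739/12) = -22909/12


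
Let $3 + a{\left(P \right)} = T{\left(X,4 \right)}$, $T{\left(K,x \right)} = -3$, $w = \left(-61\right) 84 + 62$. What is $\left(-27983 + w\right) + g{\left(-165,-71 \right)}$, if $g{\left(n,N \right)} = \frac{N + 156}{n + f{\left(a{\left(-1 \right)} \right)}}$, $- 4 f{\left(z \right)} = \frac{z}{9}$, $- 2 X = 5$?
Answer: $- \frac{32682015}{989} \approx -33046.0$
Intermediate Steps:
$w = -5062$ ($w = -5124 + 62 = -5062$)
$X = - \frac{5}{2}$ ($X = \left(- \frac{1}{2}\right) 5 = - \frac{5}{2} \approx -2.5$)
$a{\left(P \right)} = -6$ ($a{\left(P \right)} = -3 - 3 = -6$)
$f{\left(z \right)} = - \frac{z}{36}$ ($f{\left(z \right)} = - \frac{z \frac{1}{9}}{4} = - \frac{\frac{1}{9} z}{4} = - \frac{z}{36}$)
$g{\left(n,N \right)} = \frac{156 + N}{\frac{1}{6} + n}$ ($g{\left(n,N \right)} = \frac{N + 156}{n - - \frac{1}{6}} = \frac{156 + N}{n + \frac{1}{6}} = \frac{156 + N}{\frac{1}{6} + n}$)
$\left(-27983 + w\right) + g{\left(-165,-71 \right)} = \left(-27983 - 5062\right) + \frac{6 \left(156 - 71\right)}{1 + 6 \left(-165\right)} = -33045 + 6 \frac{1}{1 - 990} \cdot 85 = -33045 + 6 \frac{1}{-989} \cdot 85 = -33045 + 6 \left(- \frac{1}{989}\right) 85 = -33045 - \frac{510}{989} = - \frac{32682015}{989}$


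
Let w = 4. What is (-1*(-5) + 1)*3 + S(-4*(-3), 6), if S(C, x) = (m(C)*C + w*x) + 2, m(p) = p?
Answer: 188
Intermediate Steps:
S(C, x) = 2 + C² + 4*x (S(C, x) = (C*C + 4*x) + 2 = (C² + 4*x) + 2 = 2 + C² + 4*x)
(-1*(-5) + 1)*3 + S(-4*(-3), 6) = (-1*(-5) + 1)*3 + (2 + (-4*(-3))² + 4*6) = (5 + 1)*3 + (2 + 12² + 24) = 6*3 + (2 + 144 + 24) = 18 + 170 = 188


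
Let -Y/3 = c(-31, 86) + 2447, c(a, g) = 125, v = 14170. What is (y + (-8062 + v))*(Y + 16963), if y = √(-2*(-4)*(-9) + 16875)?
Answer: 56480676 + 27741*√1867 ≈ 5.7679e+7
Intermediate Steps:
Y = -7716 (Y = -3*(125 + 2447) = -3*2572 = -7716)
y = 3*√1867 (y = √(8*(-9) + 16875) = √(-72 + 16875) = √16803 = 3*√1867 ≈ 129.63)
(y + (-8062 + v))*(Y + 16963) = (3*√1867 + (-8062 + 14170))*(-7716 + 16963) = (3*√1867 + 6108)*9247 = (6108 + 3*√1867)*9247 = 56480676 + 27741*√1867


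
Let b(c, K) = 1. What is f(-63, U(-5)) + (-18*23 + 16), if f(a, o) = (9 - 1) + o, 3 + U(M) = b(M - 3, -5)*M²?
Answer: -368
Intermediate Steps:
U(M) = -3 + M² (U(M) = -3 + 1*M² = -3 + M²)
f(a, o) = 8 + o
f(-63, U(-5)) + (-18*23 + 16) = (8 + (-3 + (-5)²)) + (-18*23 + 16) = (8 + (-3 + 25)) + (-414 + 16) = (8 + 22) - 398 = 30 - 398 = -368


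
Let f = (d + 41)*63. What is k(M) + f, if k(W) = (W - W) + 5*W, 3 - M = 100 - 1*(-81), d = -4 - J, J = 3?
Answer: 1252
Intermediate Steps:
d = -7 (d = -4 - 1*3 = -4 - 3 = -7)
f = 2142 (f = (-7 + 41)*63 = 34*63 = 2142)
M = -178 (M = 3 - (100 - 1*(-81)) = 3 - (100 + 81) = 3 - 1*181 = 3 - 181 = -178)
k(W) = 5*W (k(W) = 0 + 5*W = 5*W)
k(M) + f = 5*(-178) + 2142 = -890 + 2142 = 1252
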